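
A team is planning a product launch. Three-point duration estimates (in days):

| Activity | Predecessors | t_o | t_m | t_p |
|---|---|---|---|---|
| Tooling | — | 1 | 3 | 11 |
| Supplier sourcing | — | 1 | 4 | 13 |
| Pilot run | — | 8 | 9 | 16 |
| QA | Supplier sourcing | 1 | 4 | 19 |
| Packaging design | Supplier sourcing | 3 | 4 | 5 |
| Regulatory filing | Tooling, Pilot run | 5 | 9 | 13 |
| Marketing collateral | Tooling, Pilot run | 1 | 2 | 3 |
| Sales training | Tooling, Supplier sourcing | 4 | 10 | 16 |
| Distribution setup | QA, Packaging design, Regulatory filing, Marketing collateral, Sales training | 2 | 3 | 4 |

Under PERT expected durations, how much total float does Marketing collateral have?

te_Tooling = (1 + 4·3 + 11)/6 = 24/6 = 4
te_Supplier sourcing = (1 + 4·4 + 13)/6 = 30/6 = 5
te_Pilot run = (8 + 4·9 + 16)/6 = 60/6 = 10
te_QA = (1 + 4·4 + 19)/6 = 36/6 = 6
te_Packaging design = (3 + 4·4 + 5)/6 = 24/6 = 4
te_Regulatory filing = (5 + 4·9 + 13)/6 = 54/6 = 9
te_Marketing collateral = (1 + 4·2 + 3)/6 = 12/6 = 2
te_Sales training = (4 + 4·10 + 16)/6 = 60/6 = 10
te_Distribution setup = (2 + 4·3 + 4)/6 = 18/6 = 3

Forward pass:
ES_Tooling = 0; EF_Tooling = 4
ES_Supplier sourcing = 0; EF_Supplier sourcing = 5
ES_Pilot run = 0; EF_Pilot run = 10
ES_QA = 5; EF_QA = 5+6 = 11
ES_Packaging design = 5; EF_Packaging design = 5+4 = 9
ES_Regulatory filing = max(EF_Tooling=4, EF_Pilot run=10) = 10; EF_Regulatory filing = 10+9 = 19
ES_Marketing collateral = max(EF_Tooling=4, EF_Pilot run=10) = 10; EF_Marketing collateral = 10+2 = 12
ES_Sales training = max(EF_Tooling=4, EF_Supplier sourcing=5) = 5; EF_Sales training = 5+10 = 15
ES_Distribution setup = max(EF_QA=11, EF_Packaging design=9, EF_Regulatory filing=19, EF_Marketing collateral=12, EF_Sales training=15) = 19; EF_Distribution setup = 19+3 = 22
Expected project duration μ = 22 days. Critical path: Pilot run → Regulatory filing → Distribution setup.

Backward pass:
LF_Distribution setup = 22; LS_Distribution setup = 22−3 = 19
LF_Sales training = LS_Distribution setup = 19; LS_Sales training = 19−10 = 9
LF_Marketing collateral = LS_Distribution setup = 19; LS_Marketing collateral = 19−2 = 17
LF_Regulatory filing = LS_Distribution setup = 19; LS_Regulatory filing = 19−9 = 10
LF_Packaging design = LS_Distribution setup = 19; LS_Packaging design = 19−4 = 15
LF_QA = LS_Distribution setup = 19; LS_QA = 19−6 = 13
LF_Pilot run = min(LS_Regulatory filing=10, LS_Marketing collateral=17) = 10; LS_Pilot run = 10−10 = 0
LF_Supplier sourcing = min(LS_QA=13, LS_Packaging design=15, LS_Sales training=9) = 9; LS_Supplier sourcing = 9−5 = 4
LF_Tooling = min(LS_Regulatory filing=10, LS_Marketing collateral=17, LS_Sales training=9) = 9; LS_Tooling = 9−4 = 5
Slack_Marketing collateral = LS_Marketing collateral − ES_Marketing collateral = 17 − 10 = 7

7 days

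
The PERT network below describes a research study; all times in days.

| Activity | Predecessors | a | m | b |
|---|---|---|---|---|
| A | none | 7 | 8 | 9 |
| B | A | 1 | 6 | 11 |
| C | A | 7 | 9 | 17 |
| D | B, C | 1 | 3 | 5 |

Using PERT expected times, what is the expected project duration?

21 days

te_A = (7 + 4·8 + 9)/6 = 48/6 = 8
te_B = (1 + 4·6 + 11)/6 = 36/6 = 6
te_C = (7 + 4·9 + 17)/6 = 60/6 = 10
te_D = (1 + 4·3 + 5)/6 = 18/6 = 3

Forward pass:
ES_A = 0; EF_A = 8
ES_B = 8; EF_B = 8+6 = 14
ES_C = 8; EF_C = 8+10 = 18
ES_D = max(EF_B=14, EF_C=18) = 18; EF_D = 18+3 = 21
Expected project duration μ = 21 days. Critical path: A → C → D.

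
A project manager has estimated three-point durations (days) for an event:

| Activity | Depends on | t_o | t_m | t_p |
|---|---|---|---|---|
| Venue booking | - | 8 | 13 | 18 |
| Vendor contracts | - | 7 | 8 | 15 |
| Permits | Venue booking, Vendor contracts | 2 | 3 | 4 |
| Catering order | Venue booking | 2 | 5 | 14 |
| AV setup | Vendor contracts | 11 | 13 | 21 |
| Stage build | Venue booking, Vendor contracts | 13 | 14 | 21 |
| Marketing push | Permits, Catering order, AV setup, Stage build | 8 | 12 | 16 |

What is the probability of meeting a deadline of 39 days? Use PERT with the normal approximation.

te_Venue booking = (8 + 4·13 + 18)/6 = 78/6 = 13; σ²_Venue booking = ((18−8)/6)² = 2.778
te_Vendor contracts = (7 + 4·8 + 15)/6 = 54/6 = 9; σ²_Vendor contracts = ((15−7)/6)² = 1.778
te_Permits = (2 + 4·3 + 4)/6 = 18/6 = 3; σ²_Permits = ((4−2)/6)² = 0.111
te_Catering order = (2 + 4·5 + 14)/6 = 36/6 = 6; σ²_Catering order = ((14−2)/6)² = 4.000
te_AV setup = (11 + 4·13 + 21)/6 = 84/6 = 14; σ²_AV setup = ((21−11)/6)² = 2.778
te_Stage build = (13 + 4·14 + 21)/6 = 90/6 = 15; σ²_Stage build = ((21−13)/6)² = 1.778
te_Marketing push = (8 + 4·12 + 16)/6 = 72/6 = 12; σ²_Marketing push = ((16−8)/6)² = 1.778

Forward pass:
ES_Venue booking = 0; EF_Venue booking = 13
ES_Vendor contracts = 0; EF_Vendor contracts = 9
ES_Permits = max(EF_Venue booking=13, EF_Vendor contracts=9) = 13; EF_Permits = 13+3 = 16
ES_Catering order = 13; EF_Catering order = 13+6 = 19
ES_AV setup = 9; EF_AV setup = 9+14 = 23
ES_Stage build = max(EF_Venue booking=13, EF_Vendor contracts=9) = 13; EF_Stage build = 13+15 = 28
ES_Marketing push = max(EF_Permits=16, EF_Catering order=19, EF_AV setup=23, EF_Stage build=28) = 28; EF_Marketing push = 28+12 = 40
Expected project duration μ = 40 days. Critical path: Venue booking → Stage build → Marketing push.

Variance along critical path = 2.778 + 1.778 + 1.778 = 6.333; σ = √6.333 = 2.517 days.
Z = (39 − 40) / 2.517 = -0.397
P(T ≤ 39) = Φ(-0.397) ≈ 0.346

0.346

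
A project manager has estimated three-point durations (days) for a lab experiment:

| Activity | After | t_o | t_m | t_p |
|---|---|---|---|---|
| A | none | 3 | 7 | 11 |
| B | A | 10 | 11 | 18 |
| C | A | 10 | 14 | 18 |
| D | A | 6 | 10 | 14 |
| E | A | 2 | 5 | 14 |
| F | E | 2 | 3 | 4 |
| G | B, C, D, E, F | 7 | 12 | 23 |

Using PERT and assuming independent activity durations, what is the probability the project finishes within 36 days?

te_A = (3 + 4·7 + 11)/6 = 42/6 = 7; σ²_A = ((11−3)/6)² = 1.778
te_B = (10 + 4·11 + 18)/6 = 72/6 = 12; σ²_B = ((18−10)/6)² = 1.778
te_C = (10 + 4·14 + 18)/6 = 84/6 = 14; σ²_C = ((18−10)/6)² = 1.778
te_D = (6 + 4·10 + 14)/6 = 60/6 = 10; σ²_D = ((14−6)/6)² = 1.778
te_E = (2 + 4·5 + 14)/6 = 36/6 = 6; σ²_E = ((14−2)/6)² = 4.000
te_F = (2 + 4·3 + 4)/6 = 18/6 = 3; σ²_F = ((4−2)/6)² = 0.111
te_G = (7 + 4·12 + 23)/6 = 78/6 = 13; σ²_G = ((23−7)/6)² = 7.111

Forward pass:
ES_A = 0; EF_A = 7
ES_B = 7; EF_B = 7+12 = 19
ES_C = 7; EF_C = 7+14 = 21
ES_D = 7; EF_D = 7+10 = 17
ES_E = 7; EF_E = 7+6 = 13
ES_F = 13; EF_F = 13+3 = 16
ES_G = max(EF_B=19, EF_C=21, EF_D=17, EF_E=13, EF_F=16) = 21; EF_G = 21+13 = 34
Expected project duration μ = 34 days. Critical path: A → C → G.

Variance along critical path = 1.778 + 1.778 + 7.111 = 10.667; σ = √10.667 = 3.266 days.
Z = (36 − 34) / 3.266 = 0.612
P(T ≤ 36) = Φ(0.612) ≈ 0.730

0.730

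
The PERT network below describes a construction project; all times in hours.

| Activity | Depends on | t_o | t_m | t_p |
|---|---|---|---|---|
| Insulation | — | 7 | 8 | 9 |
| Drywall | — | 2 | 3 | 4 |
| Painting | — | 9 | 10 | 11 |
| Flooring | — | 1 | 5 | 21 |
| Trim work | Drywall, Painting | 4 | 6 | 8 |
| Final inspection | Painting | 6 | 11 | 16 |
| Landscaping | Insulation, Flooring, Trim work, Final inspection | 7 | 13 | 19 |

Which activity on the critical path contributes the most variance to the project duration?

Landscaping

te_Insulation = (7 + 4·8 + 9)/6 = 48/6 = 8; σ²_Insulation = ((9−7)/6)² = 0.111
te_Drywall = (2 + 4·3 + 4)/6 = 18/6 = 3; σ²_Drywall = ((4−2)/6)² = 0.111
te_Painting = (9 + 4·10 + 11)/6 = 60/6 = 10; σ²_Painting = ((11−9)/6)² = 0.111
te_Flooring = (1 + 4·5 + 21)/6 = 42/6 = 7; σ²_Flooring = ((21−1)/6)² = 11.111
te_Trim work = (4 + 4·6 + 8)/6 = 36/6 = 6; σ²_Trim work = ((8−4)/6)² = 0.444
te_Final inspection = (6 + 4·11 + 16)/6 = 66/6 = 11; σ²_Final inspection = ((16−6)/6)² = 2.778
te_Landscaping = (7 + 4·13 + 19)/6 = 78/6 = 13; σ²_Landscaping = ((19−7)/6)² = 4.000

Forward pass:
ES_Insulation = 0; EF_Insulation = 8
ES_Drywall = 0; EF_Drywall = 3
ES_Painting = 0; EF_Painting = 10
ES_Flooring = 0; EF_Flooring = 7
ES_Trim work = max(EF_Drywall=3, EF_Painting=10) = 10; EF_Trim work = 10+6 = 16
ES_Final inspection = 10; EF_Final inspection = 10+11 = 21
ES_Landscaping = max(EF_Insulation=8, EF_Flooring=7, EF_Trim work=16, EF_Final inspection=21) = 21; EF_Landscaping = 21+13 = 34
Expected project duration μ = 34 hours. Critical path: Painting → Final inspection → Landscaping.

Variances on critical path: σ²_Painting=0.111, σ²_Final inspection=2.778, σ²_Landscaping=4.000.
Largest is σ²_Landscaping = 4.000.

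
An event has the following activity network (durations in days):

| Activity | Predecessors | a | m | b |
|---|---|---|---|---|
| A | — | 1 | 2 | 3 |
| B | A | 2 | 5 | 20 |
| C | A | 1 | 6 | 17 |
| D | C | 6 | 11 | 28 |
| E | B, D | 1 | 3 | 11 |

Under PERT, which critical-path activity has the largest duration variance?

D

te_A = (1 + 4·2 + 3)/6 = 12/6 = 2; σ²_A = ((3−1)/6)² = 0.111
te_B = (2 + 4·5 + 20)/6 = 42/6 = 7; σ²_B = ((20−2)/6)² = 9.000
te_C = (1 + 4·6 + 17)/6 = 42/6 = 7; σ²_C = ((17−1)/6)² = 7.111
te_D = (6 + 4·11 + 28)/6 = 78/6 = 13; σ²_D = ((28−6)/6)² = 13.444
te_E = (1 + 4·3 + 11)/6 = 24/6 = 4; σ²_E = ((11−1)/6)² = 2.778

Forward pass:
ES_A = 0; EF_A = 2
ES_B = 2; EF_B = 2+7 = 9
ES_C = 2; EF_C = 2+7 = 9
ES_D = 9; EF_D = 9+13 = 22
ES_E = max(EF_B=9, EF_D=22) = 22; EF_E = 22+4 = 26
Expected project duration μ = 26 days. Critical path: A → C → D → E.

Variances on critical path: σ²_A=0.111, σ²_C=7.111, σ²_D=13.444, σ²_E=2.778.
Largest is σ²_D = 13.444.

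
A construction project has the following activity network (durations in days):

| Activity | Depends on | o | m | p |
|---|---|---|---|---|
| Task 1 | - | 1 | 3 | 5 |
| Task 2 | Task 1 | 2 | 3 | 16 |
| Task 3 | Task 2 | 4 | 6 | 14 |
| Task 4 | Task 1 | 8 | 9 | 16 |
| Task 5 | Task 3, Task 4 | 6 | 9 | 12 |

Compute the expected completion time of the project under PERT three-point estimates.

24 days

te_Task 1 = (1 + 4·3 + 5)/6 = 18/6 = 3
te_Task 2 = (2 + 4·3 + 16)/6 = 30/6 = 5
te_Task 3 = (4 + 4·6 + 14)/6 = 42/6 = 7
te_Task 4 = (8 + 4·9 + 16)/6 = 60/6 = 10
te_Task 5 = (6 + 4·9 + 12)/6 = 54/6 = 9

Forward pass:
ES_Task 1 = 0; EF_Task 1 = 3
ES_Task 2 = 3; EF_Task 2 = 3+5 = 8
ES_Task 3 = 8; EF_Task 3 = 8+7 = 15
ES_Task 4 = 3; EF_Task 4 = 3+10 = 13
ES_Task 5 = max(EF_Task 3=15, EF_Task 4=13) = 15; EF_Task 5 = 15+9 = 24
Expected project duration μ = 24 days. Critical path: Task 1 → Task 2 → Task 3 → Task 5.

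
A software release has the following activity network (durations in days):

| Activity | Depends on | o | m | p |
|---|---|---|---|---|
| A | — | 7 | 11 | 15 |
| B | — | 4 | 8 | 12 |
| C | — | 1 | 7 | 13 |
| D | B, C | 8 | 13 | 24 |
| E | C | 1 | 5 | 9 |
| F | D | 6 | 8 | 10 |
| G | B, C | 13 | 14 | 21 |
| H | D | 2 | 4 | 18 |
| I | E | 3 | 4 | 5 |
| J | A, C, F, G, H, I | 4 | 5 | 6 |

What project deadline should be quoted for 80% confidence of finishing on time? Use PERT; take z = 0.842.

te_A = (7 + 4·11 + 15)/6 = 66/6 = 11; σ²_A = ((15−7)/6)² = 1.778
te_B = (4 + 4·8 + 12)/6 = 48/6 = 8; σ²_B = ((12−4)/6)² = 1.778
te_C = (1 + 4·7 + 13)/6 = 42/6 = 7; σ²_C = ((13−1)/6)² = 4.000
te_D = (8 + 4·13 + 24)/6 = 84/6 = 14; σ²_D = ((24−8)/6)² = 7.111
te_E = (1 + 4·5 + 9)/6 = 30/6 = 5; σ²_E = ((9−1)/6)² = 1.778
te_F = (6 + 4·8 + 10)/6 = 48/6 = 8; σ²_F = ((10−6)/6)² = 0.444
te_G = (13 + 4·14 + 21)/6 = 90/6 = 15; σ²_G = ((21−13)/6)² = 1.778
te_H = (2 + 4·4 + 18)/6 = 36/6 = 6; σ²_H = ((18−2)/6)² = 7.111
te_I = (3 + 4·4 + 5)/6 = 24/6 = 4; σ²_I = ((5−3)/6)² = 0.111
te_J = (4 + 4·5 + 6)/6 = 30/6 = 5; σ²_J = ((6−4)/6)² = 0.111

Forward pass:
ES_A = 0; EF_A = 11
ES_B = 0; EF_B = 8
ES_C = 0; EF_C = 7
ES_D = max(EF_B=8, EF_C=7) = 8; EF_D = 8+14 = 22
ES_E = 7; EF_E = 7+5 = 12
ES_F = 22; EF_F = 22+8 = 30
ES_G = max(EF_B=8, EF_C=7) = 8; EF_G = 8+15 = 23
ES_H = 22; EF_H = 22+6 = 28
ES_I = 12; EF_I = 12+4 = 16
ES_J = max(EF_A=11, EF_C=7, EF_F=30, EF_G=23, EF_H=28, EF_I=16) = 30; EF_J = 30+5 = 35
Expected project duration μ = 35 days. Critical path: B → D → F → J.

Variance along critical path = 1.778 + 7.111 + 0.444 + 0.111 = 9.444; σ = 3.073 days.
D = μ + z·σ = 35 + 0.842·3.073 = 37.6 days

37.6 days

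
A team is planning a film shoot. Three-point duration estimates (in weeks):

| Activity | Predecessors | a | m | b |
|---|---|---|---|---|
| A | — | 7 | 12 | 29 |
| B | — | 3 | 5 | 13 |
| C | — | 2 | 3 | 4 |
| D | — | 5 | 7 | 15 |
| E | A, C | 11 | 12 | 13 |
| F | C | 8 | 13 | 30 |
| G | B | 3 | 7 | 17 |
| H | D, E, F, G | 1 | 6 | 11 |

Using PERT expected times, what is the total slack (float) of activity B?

12 weeks

te_A = (7 + 4·12 + 29)/6 = 84/6 = 14
te_B = (3 + 4·5 + 13)/6 = 36/6 = 6
te_C = (2 + 4·3 + 4)/6 = 18/6 = 3
te_D = (5 + 4·7 + 15)/6 = 48/6 = 8
te_E = (11 + 4·12 + 13)/6 = 72/6 = 12
te_F = (8 + 4·13 + 30)/6 = 90/6 = 15
te_G = (3 + 4·7 + 17)/6 = 48/6 = 8
te_H = (1 + 4·6 + 11)/6 = 36/6 = 6

Forward pass:
ES_A = 0; EF_A = 14
ES_B = 0; EF_B = 6
ES_C = 0; EF_C = 3
ES_D = 0; EF_D = 8
ES_E = max(EF_A=14, EF_C=3) = 14; EF_E = 14+12 = 26
ES_F = 3; EF_F = 3+15 = 18
ES_G = 6; EF_G = 6+8 = 14
ES_H = max(EF_D=8, EF_E=26, EF_F=18, EF_G=14) = 26; EF_H = 26+6 = 32
Expected project duration μ = 32 weeks. Critical path: A → E → H.

Backward pass:
LF_H = 32; LS_H = 32−6 = 26
LF_G = LS_H = 26; LS_G = 26−8 = 18
LF_F = LS_H = 26; LS_F = 26−15 = 11
LF_E = LS_H = 26; LS_E = 26−12 = 14
LF_D = LS_H = 26; LS_D = 26−8 = 18
LF_C = min(LS_E=14, LS_F=11) = 11; LS_C = 11−3 = 8
LF_B = LS_G = 18; LS_B = 18−6 = 12
LF_A = LS_E = 14; LS_A = 14−14 = 0
Slack_B = LS_B − ES_B = 12 − 0 = 12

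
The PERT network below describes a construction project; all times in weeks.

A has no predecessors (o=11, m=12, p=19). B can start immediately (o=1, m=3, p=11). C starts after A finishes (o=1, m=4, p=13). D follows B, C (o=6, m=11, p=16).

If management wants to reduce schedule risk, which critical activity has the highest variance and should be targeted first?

te_A = (11 + 4·12 + 19)/6 = 78/6 = 13; σ²_A = ((19−11)/6)² = 1.778
te_B = (1 + 4·3 + 11)/6 = 24/6 = 4; σ²_B = ((11−1)/6)² = 2.778
te_C = (1 + 4·4 + 13)/6 = 30/6 = 5; σ²_C = ((13−1)/6)² = 4.000
te_D = (6 + 4·11 + 16)/6 = 66/6 = 11; σ²_D = ((16−6)/6)² = 2.778

Forward pass:
ES_A = 0; EF_A = 13
ES_B = 0; EF_B = 4
ES_C = 13; EF_C = 13+5 = 18
ES_D = max(EF_B=4, EF_C=18) = 18; EF_D = 18+11 = 29
Expected project duration μ = 29 weeks. Critical path: A → C → D.

Variances on critical path: σ²_A=1.778, σ²_C=4.000, σ²_D=2.778.
Largest is σ²_C = 4.000.

C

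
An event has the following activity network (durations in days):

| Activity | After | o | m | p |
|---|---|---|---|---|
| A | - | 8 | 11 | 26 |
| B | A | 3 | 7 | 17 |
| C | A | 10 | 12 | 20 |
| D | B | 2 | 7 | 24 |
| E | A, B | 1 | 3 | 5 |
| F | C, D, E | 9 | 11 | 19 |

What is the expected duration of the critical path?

te_A = (8 + 4·11 + 26)/6 = 78/6 = 13
te_B = (3 + 4·7 + 17)/6 = 48/6 = 8
te_C = (10 + 4·12 + 20)/6 = 78/6 = 13
te_D = (2 + 4·7 + 24)/6 = 54/6 = 9
te_E = (1 + 4·3 + 5)/6 = 18/6 = 3
te_F = (9 + 4·11 + 19)/6 = 72/6 = 12

Forward pass:
ES_A = 0; EF_A = 13
ES_B = 13; EF_B = 13+8 = 21
ES_C = 13; EF_C = 13+13 = 26
ES_D = 21; EF_D = 21+9 = 30
ES_E = max(EF_A=13, EF_B=21) = 21; EF_E = 21+3 = 24
ES_F = max(EF_C=26, EF_D=30, EF_E=24) = 30; EF_F = 30+12 = 42
Expected project duration μ = 42 days. Critical path: A → B → D → F.

42 days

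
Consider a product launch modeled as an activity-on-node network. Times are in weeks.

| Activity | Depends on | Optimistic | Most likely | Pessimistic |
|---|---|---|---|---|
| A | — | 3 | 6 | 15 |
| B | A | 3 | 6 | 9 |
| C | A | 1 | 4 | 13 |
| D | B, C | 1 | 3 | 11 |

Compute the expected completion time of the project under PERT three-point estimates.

17 weeks

te_A = (3 + 4·6 + 15)/6 = 42/6 = 7
te_B = (3 + 4·6 + 9)/6 = 36/6 = 6
te_C = (1 + 4·4 + 13)/6 = 30/6 = 5
te_D = (1 + 4·3 + 11)/6 = 24/6 = 4

Forward pass:
ES_A = 0; EF_A = 7
ES_B = 7; EF_B = 7+6 = 13
ES_C = 7; EF_C = 7+5 = 12
ES_D = max(EF_B=13, EF_C=12) = 13; EF_D = 13+4 = 17
Expected project duration μ = 17 weeks. Critical path: A → B → D.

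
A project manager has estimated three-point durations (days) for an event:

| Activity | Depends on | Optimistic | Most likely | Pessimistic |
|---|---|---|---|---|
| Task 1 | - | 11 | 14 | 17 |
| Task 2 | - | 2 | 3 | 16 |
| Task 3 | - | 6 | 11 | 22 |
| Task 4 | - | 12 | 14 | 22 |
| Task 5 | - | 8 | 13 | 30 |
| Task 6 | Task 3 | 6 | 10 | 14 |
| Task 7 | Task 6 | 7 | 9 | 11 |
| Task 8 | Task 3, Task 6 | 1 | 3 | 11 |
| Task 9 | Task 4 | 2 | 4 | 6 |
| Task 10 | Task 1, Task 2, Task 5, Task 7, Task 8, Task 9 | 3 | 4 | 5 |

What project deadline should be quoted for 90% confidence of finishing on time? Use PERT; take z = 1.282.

te_Task 1 = (11 + 4·14 + 17)/6 = 84/6 = 14; σ²_Task 1 = ((17−11)/6)² = 1.000
te_Task 2 = (2 + 4·3 + 16)/6 = 30/6 = 5; σ²_Task 2 = ((16−2)/6)² = 5.444
te_Task 3 = (6 + 4·11 + 22)/6 = 72/6 = 12; σ²_Task 3 = ((22−6)/6)² = 7.111
te_Task 4 = (12 + 4·14 + 22)/6 = 90/6 = 15; σ²_Task 4 = ((22−12)/6)² = 2.778
te_Task 5 = (8 + 4·13 + 30)/6 = 90/6 = 15; σ²_Task 5 = ((30−8)/6)² = 13.444
te_Task 6 = (6 + 4·10 + 14)/6 = 60/6 = 10; σ²_Task 6 = ((14−6)/6)² = 1.778
te_Task 7 = (7 + 4·9 + 11)/6 = 54/6 = 9; σ²_Task 7 = ((11−7)/6)² = 0.444
te_Task 8 = (1 + 4·3 + 11)/6 = 24/6 = 4; σ²_Task 8 = ((11−1)/6)² = 2.778
te_Task 9 = (2 + 4·4 + 6)/6 = 24/6 = 4; σ²_Task 9 = ((6−2)/6)² = 0.444
te_Task 10 = (3 + 4·4 + 5)/6 = 24/6 = 4; σ²_Task 10 = ((5−3)/6)² = 0.111

Forward pass:
ES_Task 1 = 0; EF_Task 1 = 14
ES_Task 2 = 0; EF_Task 2 = 5
ES_Task 3 = 0; EF_Task 3 = 12
ES_Task 4 = 0; EF_Task 4 = 15
ES_Task 5 = 0; EF_Task 5 = 15
ES_Task 6 = 12; EF_Task 6 = 12+10 = 22
ES_Task 7 = 22; EF_Task 7 = 22+9 = 31
ES_Task 8 = max(EF_Task 3=12, EF_Task 6=22) = 22; EF_Task 8 = 22+4 = 26
ES_Task 9 = 15; EF_Task 9 = 15+4 = 19
ES_Task 10 = max(EF_Task 1=14, EF_Task 2=5, EF_Task 5=15, EF_Task 7=31, EF_Task 8=26, EF_Task 9=19) = 31; EF_Task 10 = 31+4 = 35
Expected project duration μ = 35 days. Critical path: Task 3 → Task 6 → Task 7 → Task 10.

Variance along critical path = 7.111 + 1.778 + 0.444 + 0.111 = 9.444; σ = 3.073 days.
D = μ + z·σ = 35 + 1.282·3.073 = 38.9 days

38.9 days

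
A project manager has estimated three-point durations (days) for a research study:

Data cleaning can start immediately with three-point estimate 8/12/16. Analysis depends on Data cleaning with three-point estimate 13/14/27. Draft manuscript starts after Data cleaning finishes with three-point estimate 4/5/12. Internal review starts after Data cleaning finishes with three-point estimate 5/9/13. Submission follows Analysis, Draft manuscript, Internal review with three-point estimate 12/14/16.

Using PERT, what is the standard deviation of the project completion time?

2.77 days

te_Data cleaning = (8 + 4·12 + 16)/6 = 72/6 = 12; σ²_Data cleaning = ((16−8)/6)² = 1.778
te_Analysis = (13 + 4·14 + 27)/6 = 96/6 = 16; σ²_Analysis = ((27−13)/6)² = 5.444
te_Draft manuscript = (4 + 4·5 + 12)/6 = 36/6 = 6; σ²_Draft manuscript = ((12−4)/6)² = 1.778
te_Internal review = (5 + 4·9 + 13)/6 = 54/6 = 9; σ²_Internal review = ((13−5)/6)² = 1.778
te_Submission = (12 + 4·14 + 16)/6 = 84/6 = 14; σ²_Submission = ((16−12)/6)² = 0.444

Forward pass:
ES_Data cleaning = 0; EF_Data cleaning = 12
ES_Analysis = 12; EF_Analysis = 12+16 = 28
ES_Draft manuscript = 12; EF_Draft manuscript = 12+6 = 18
ES_Internal review = 12; EF_Internal review = 12+9 = 21
ES_Submission = max(EF_Analysis=28, EF_Draft manuscript=18, EF_Internal review=21) = 28; EF_Submission = 28+14 = 42
Expected project duration μ = 42 days. Critical path: Data cleaning → Analysis → Submission.

Variance along critical path = 1.778 + 5.444 + 0.444 = 7.667
σ = √7.667 = 2.769 days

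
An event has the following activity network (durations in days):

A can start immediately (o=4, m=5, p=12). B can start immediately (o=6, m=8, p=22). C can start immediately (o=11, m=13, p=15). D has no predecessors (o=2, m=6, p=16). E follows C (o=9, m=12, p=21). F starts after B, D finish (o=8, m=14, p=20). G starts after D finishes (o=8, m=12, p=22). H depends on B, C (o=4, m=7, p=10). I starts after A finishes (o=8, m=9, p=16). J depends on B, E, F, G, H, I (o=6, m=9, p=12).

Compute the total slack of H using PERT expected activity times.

te_A = (4 + 4·5 + 12)/6 = 36/6 = 6
te_B = (6 + 4·8 + 22)/6 = 60/6 = 10
te_C = (11 + 4·13 + 15)/6 = 78/6 = 13
te_D = (2 + 4·6 + 16)/6 = 42/6 = 7
te_E = (9 + 4·12 + 21)/6 = 78/6 = 13
te_F = (8 + 4·14 + 20)/6 = 84/6 = 14
te_G = (8 + 4·12 + 22)/6 = 78/6 = 13
te_H = (4 + 4·7 + 10)/6 = 42/6 = 7
te_I = (8 + 4·9 + 16)/6 = 60/6 = 10
te_J = (6 + 4·9 + 12)/6 = 54/6 = 9

Forward pass:
ES_A = 0; EF_A = 6
ES_B = 0; EF_B = 10
ES_C = 0; EF_C = 13
ES_D = 0; EF_D = 7
ES_E = 13; EF_E = 13+13 = 26
ES_F = max(EF_B=10, EF_D=7) = 10; EF_F = 10+14 = 24
ES_G = 7; EF_G = 7+13 = 20
ES_H = max(EF_B=10, EF_C=13) = 13; EF_H = 13+7 = 20
ES_I = 6; EF_I = 6+10 = 16
ES_J = max(EF_B=10, EF_E=26, EF_F=24, EF_G=20, EF_H=20, EF_I=16) = 26; EF_J = 26+9 = 35
Expected project duration μ = 35 days. Critical path: C → E → J.

Backward pass:
LF_J = 35; LS_J = 35−9 = 26
LF_I = LS_J = 26; LS_I = 26−10 = 16
LF_H = LS_J = 26; LS_H = 26−7 = 19
LF_G = LS_J = 26; LS_G = 26−13 = 13
LF_F = LS_J = 26; LS_F = 26−14 = 12
LF_E = LS_J = 26; LS_E = 26−13 = 13
LF_D = min(LS_F=12, LS_G=13) = 12; LS_D = 12−7 = 5
LF_C = min(LS_E=13, LS_H=19) = 13; LS_C = 13−13 = 0
LF_B = min(LS_F=12, LS_H=19, LS_J=26) = 12; LS_B = 12−10 = 2
LF_A = LS_I = 16; LS_A = 16−6 = 10
Slack_H = LS_H − ES_H = 19 − 13 = 6

6 days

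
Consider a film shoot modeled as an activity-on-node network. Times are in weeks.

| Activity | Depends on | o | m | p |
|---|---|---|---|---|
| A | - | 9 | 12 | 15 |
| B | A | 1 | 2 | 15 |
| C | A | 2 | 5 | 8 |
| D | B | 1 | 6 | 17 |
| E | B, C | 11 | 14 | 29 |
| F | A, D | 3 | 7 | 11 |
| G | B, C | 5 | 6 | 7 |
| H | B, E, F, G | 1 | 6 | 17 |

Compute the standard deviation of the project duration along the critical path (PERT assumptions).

te_A = (9 + 4·12 + 15)/6 = 72/6 = 12; σ²_A = ((15−9)/6)² = 1.000
te_B = (1 + 4·2 + 15)/6 = 24/6 = 4; σ²_B = ((15−1)/6)² = 5.444
te_C = (2 + 4·5 + 8)/6 = 30/6 = 5; σ²_C = ((8−2)/6)² = 1.000
te_D = (1 + 4·6 + 17)/6 = 42/6 = 7; σ²_D = ((17−1)/6)² = 7.111
te_E = (11 + 4·14 + 29)/6 = 96/6 = 16; σ²_E = ((29−11)/6)² = 9.000
te_F = (3 + 4·7 + 11)/6 = 42/6 = 7; σ²_F = ((11−3)/6)² = 1.778
te_G = (5 + 4·6 + 7)/6 = 36/6 = 6; σ²_G = ((7−5)/6)² = 0.111
te_H = (1 + 4·6 + 17)/6 = 42/6 = 7; σ²_H = ((17−1)/6)² = 7.111

Forward pass:
ES_A = 0; EF_A = 12
ES_B = 12; EF_B = 12+4 = 16
ES_C = 12; EF_C = 12+5 = 17
ES_D = 16; EF_D = 16+7 = 23
ES_E = max(EF_B=16, EF_C=17) = 17; EF_E = 17+16 = 33
ES_F = max(EF_A=12, EF_D=23) = 23; EF_F = 23+7 = 30
ES_G = max(EF_B=16, EF_C=17) = 17; EF_G = 17+6 = 23
ES_H = max(EF_B=16, EF_E=33, EF_F=30, EF_G=23) = 33; EF_H = 33+7 = 40
Expected project duration μ = 40 weeks. Critical path: A → C → E → H.

Variance along critical path = 1.000 + 1.000 + 9.000 + 7.111 = 18.111
σ = √18.111 = 4.256 weeks

4.26 weeks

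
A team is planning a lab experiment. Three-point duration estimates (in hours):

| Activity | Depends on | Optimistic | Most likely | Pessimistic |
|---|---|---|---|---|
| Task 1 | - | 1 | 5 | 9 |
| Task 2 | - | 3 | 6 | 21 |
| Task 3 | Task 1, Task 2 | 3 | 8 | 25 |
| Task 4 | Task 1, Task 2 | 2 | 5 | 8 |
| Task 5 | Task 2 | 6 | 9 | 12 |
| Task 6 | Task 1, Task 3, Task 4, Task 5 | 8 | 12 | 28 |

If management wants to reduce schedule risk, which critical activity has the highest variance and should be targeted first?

Task 3

te_Task 1 = (1 + 4·5 + 9)/6 = 30/6 = 5; σ²_Task 1 = ((9−1)/6)² = 1.778
te_Task 2 = (3 + 4·6 + 21)/6 = 48/6 = 8; σ²_Task 2 = ((21−3)/6)² = 9.000
te_Task 3 = (3 + 4·8 + 25)/6 = 60/6 = 10; σ²_Task 3 = ((25−3)/6)² = 13.444
te_Task 4 = (2 + 4·5 + 8)/6 = 30/6 = 5; σ²_Task 4 = ((8−2)/6)² = 1.000
te_Task 5 = (6 + 4·9 + 12)/6 = 54/6 = 9; σ²_Task 5 = ((12−6)/6)² = 1.000
te_Task 6 = (8 + 4·12 + 28)/6 = 84/6 = 14; σ²_Task 6 = ((28−8)/6)² = 11.111

Forward pass:
ES_Task 1 = 0; EF_Task 1 = 5
ES_Task 2 = 0; EF_Task 2 = 8
ES_Task 3 = max(EF_Task 1=5, EF_Task 2=8) = 8; EF_Task 3 = 8+10 = 18
ES_Task 4 = max(EF_Task 1=5, EF_Task 2=8) = 8; EF_Task 4 = 8+5 = 13
ES_Task 5 = 8; EF_Task 5 = 8+9 = 17
ES_Task 6 = max(EF_Task 1=5, EF_Task 3=18, EF_Task 4=13, EF_Task 5=17) = 18; EF_Task 6 = 18+14 = 32
Expected project duration μ = 32 hours. Critical path: Task 2 → Task 3 → Task 6.

Variances on critical path: σ²_Task 2=9.000, σ²_Task 3=13.444, σ²_Task 6=11.111.
Largest is σ²_Task 3 = 13.444.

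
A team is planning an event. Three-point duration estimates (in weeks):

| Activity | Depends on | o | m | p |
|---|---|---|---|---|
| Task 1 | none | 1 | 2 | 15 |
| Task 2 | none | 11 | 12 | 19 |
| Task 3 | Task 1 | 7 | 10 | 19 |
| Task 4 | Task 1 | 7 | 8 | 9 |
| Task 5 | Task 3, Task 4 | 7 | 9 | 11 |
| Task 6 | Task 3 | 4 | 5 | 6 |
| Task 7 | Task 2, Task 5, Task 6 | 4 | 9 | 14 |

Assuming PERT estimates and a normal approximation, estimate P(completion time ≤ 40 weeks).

0.975

te_Task 1 = (1 + 4·2 + 15)/6 = 24/6 = 4; σ²_Task 1 = ((15−1)/6)² = 5.444
te_Task 2 = (11 + 4·12 + 19)/6 = 78/6 = 13; σ²_Task 2 = ((19−11)/6)² = 1.778
te_Task 3 = (7 + 4·10 + 19)/6 = 66/6 = 11; σ²_Task 3 = ((19−7)/6)² = 4.000
te_Task 4 = (7 + 4·8 + 9)/6 = 48/6 = 8; σ²_Task 4 = ((9−7)/6)² = 0.111
te_Task 5 = (7 + 4·9 + 11)/6 = 54/6 = 9; σ²_Task 5 = ((11−7)/6)² = 0.444
te_Task 6 = (4 + 4·5 + 6)/6 = 30/6 = 5; σ²_Task 6 = ((6−4)/6)² = 0.111
te_Task 7 = (4 + 4·9 + 14)/6 = 54/6 = 9; σ²_Task 7 = ((14−4)/6)² = 2.778

Forward pass:
ES_Task 1 = 0; EF_Task 1 = 4
ES_Task 2 = 0; EF_Task 2 = 13
ES_Task 3 = 4; EF_Task 3 = 4+11 = 15
ES_Task 4 = 4; EF_Task 4 = 4+8 = 12
ES_Task 5 = max(EF_Task 3=15, EF_Task 4=12) = 15; EF_Task 5 = 15+9 = 24
ES_Task 6 = 15; EF_Task 6 = 15+5 = 20
ES_Task 7 = max(EF_Task 2=13, EF_Task 5=24, EF_Task 6=20) = 24; EF_Task 7 = 24+9 = 33
Expected project duration μ = 33 weeks. Critical path: Task 1 → Task 3 → Task 5 → Task 7.

Variance along critical path = 5.444 + 4.000 + 0.444 + 2.778 = 12.667; σ = √12.667 = 3.559 weeks.
Z = (40 − 33) / 3.559 = 1.967
P(T ≤ 40) = Φ(1.967) ≈ 0.975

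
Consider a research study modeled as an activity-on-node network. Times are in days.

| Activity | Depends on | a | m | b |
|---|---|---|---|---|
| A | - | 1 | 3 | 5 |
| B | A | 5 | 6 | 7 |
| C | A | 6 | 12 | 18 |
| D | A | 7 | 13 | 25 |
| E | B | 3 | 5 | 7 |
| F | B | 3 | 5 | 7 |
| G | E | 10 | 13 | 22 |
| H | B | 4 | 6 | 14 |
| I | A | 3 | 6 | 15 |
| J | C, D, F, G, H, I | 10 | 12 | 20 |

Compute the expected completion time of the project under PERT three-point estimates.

te_A = (1 + 4·3 + 5)/6 = 18/6 = 3
te_B = (5 + 4·6 + 7)/6 = 36/6 = 6
te_C = (6 + 4·12 + 18)/6 = 72/6 = 12
te_D = (7 + 4·13 + 25)/6 = 84/6 = 14
te_E = (3 + 4·5 + 7)/6 = 30/6 = 5
te_F = (3 + 4·5 + 7)/6 = 30/6 = 5
te_G = (10 + 4·13 + 22)/6 = 84/6 = 14
te_H = (4 + 4·6 + 14)/6 = 42/6 = 7
te_I = (3 + 4·6 + 15)/6 = 42/6 = 7
te_J = (10 + 4·12 + 20)/6 = 78/6 = 13

Forward pass:
ES_A = 0; EF_A = 3
ES_B = 3; EF_B = 3+6 = 9
ES_C = 3; EF_C = 3+12 = 15
ES_D = 3; EF_D = 3+14 = 17
ES_E = 9; EF_E = 9+5 = 14
ES_F = 9; EF_F = 9+5 = 14
ES_G = 14; EF_G = 14+14 = 28
ES_H = 9; EF_H = 9+7 = 16
ES_I = 3; EF_I = 3+7 = 10
ES_J = max(EF_C=15, EF_D=17, EF_F=14, EF_G=28, EF_H=16, EF_I=10) = 28; EF_J = 28+13 = 41
Expected project duration μ = 41 days. Critical path: A → B → E → G → J.

41 days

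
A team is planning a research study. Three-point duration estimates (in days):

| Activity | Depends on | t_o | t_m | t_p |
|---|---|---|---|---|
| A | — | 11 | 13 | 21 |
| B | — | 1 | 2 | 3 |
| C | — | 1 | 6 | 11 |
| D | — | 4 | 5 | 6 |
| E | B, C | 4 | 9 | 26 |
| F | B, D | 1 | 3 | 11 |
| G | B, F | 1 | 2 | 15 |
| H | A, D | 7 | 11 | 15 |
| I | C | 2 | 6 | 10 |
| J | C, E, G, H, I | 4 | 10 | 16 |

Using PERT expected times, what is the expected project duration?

35 days

te_A = (11 + 4·13 + 21)/6 = 84/6 = 14
te_B = (1 + 4·2 + 3)/6 = 12/6 = 2
te_C = (1 + 4·6 + 11)/6 = 36/6 = 6
te_D = (4 + 4·5 + 6)/6 = 30/6 = 5
te_E = (4 + 4·9 + 26)/6 = 66/6 = 11
te_F = (1 + 4·3 + 11)/6 = 24/6 = 4
te_G = (1 + 4·2 + 15)/6 = 24/6 = 4
te_H = (7 + 4·11 + 15)/6 = 66/6 = 11
te_I = (2 + 4·6 + 10)/6 = 36/6 = 6
te_J = (4 + 4·10 + 16)/6 = 60/6 = 10

Forward pass:
ES_A = 0; EF_A = 14
ES_B = 0; EF_B = 2
ES_C = 0; EF_C = 6
ES_D = 0; EF_D = 5
ES_E = max(EF_B=2, EF_C=6) = 6; EF_E = 6+11 = 17
ES_F = max(EF_B=2, EF_D=5) = 5; EF_F = 5+4 = 9
ES_G = max(EF_B=2, EF_F=9) = 9; EF_G = 9+4 = 13
ES_H = max(EF_A=14, EF_D=5) = 14; EF_H = 14+11 = 25
ES_I = 6; EF_I = 6+6 = 12
ES_J = max(EF_C=6, EF_E=17, EF_G=13, EF_H=25, EF_I=12) = 25; EF_J = 25+10 = 35
Expected project duration μ = 35 days. Critical path: A → H → J.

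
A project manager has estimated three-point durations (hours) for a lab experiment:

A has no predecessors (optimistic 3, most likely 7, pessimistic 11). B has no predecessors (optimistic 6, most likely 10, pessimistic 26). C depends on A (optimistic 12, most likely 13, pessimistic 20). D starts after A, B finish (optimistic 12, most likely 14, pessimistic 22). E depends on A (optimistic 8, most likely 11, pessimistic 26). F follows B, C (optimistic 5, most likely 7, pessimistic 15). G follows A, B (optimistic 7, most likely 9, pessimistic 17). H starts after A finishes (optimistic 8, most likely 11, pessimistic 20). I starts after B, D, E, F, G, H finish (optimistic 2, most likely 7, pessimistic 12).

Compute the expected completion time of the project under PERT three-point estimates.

36 hours

te_A = (3 + 4·7 + 11)/6 = 42/6 = 7
te_B = (6 + 4·10 + 26)/6 = 72/6 = 12
te_C = (12 + 4·13 + 20)/6 = 84/6 = 14
te_D = (12 + 4·14 + 22)/6 = 90/6 = 15
te_E = (8 + 4·11 + 26)/6 = 78/6 = 13
te_F = (5 + 4·7 + 15)/6 = 48/6 = 8
te_G = (7 + 4·9 + 17)/6 = 60/6 = 10
te_H = (8 + 4·11 + 20)/6 = 72/6 = 12
te_I = (2 + 4·7 + 12)/6 = 42/6 = 7

Forward pass:
ES_A = 0; EF_A = 7
ES_B = 0; EF_B = 12
ES_C = 7; EF_C = 7+14 = 21
ES_D = max(EF_A=7, EF_B=12) = 12; EF_D = 12+15 = 27
ES_E = 7; EF_E = 7+13 = 20
ES_F = max(EF_B=12, EF_C=21) = 21; EF_F = 21+8 = 29
ES_G = max(EF_A=7, EF_B=12) = 12; EF_G = 12+10 = 22
ES_H = 7; EF_H = 7+12 = 19
ES_I = max(EF_B=12, EF_D=27, EF_E=20, EF_F=29, EF_G=22, EF_H=19) = 29; EF_I = 29+7 = 36
Expected project duration μ = 36 hours. Critical path: A → C → F → I.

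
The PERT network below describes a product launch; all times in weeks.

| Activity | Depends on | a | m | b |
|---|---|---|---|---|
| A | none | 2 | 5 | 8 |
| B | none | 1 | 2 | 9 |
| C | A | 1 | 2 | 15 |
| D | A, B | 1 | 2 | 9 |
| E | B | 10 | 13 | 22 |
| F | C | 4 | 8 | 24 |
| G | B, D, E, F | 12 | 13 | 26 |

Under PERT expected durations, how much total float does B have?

te_A = (2 + 4·5 + 8)/6 = 30/6 = 5
te_B = (1 + 4·2 + 9)/6 = 18/6 = 3
te_C = (1 + 4·2 + 15)/6 = 24/6 = 4
te_D = (1 + 4·2 + 9)/6 = 18/6 = 3
te_E = (10 + 4·13 + 22)/6 = 84/6 = 14
te_F = (4 + 4·8 + 24)/6 = 60/6 = 10
te_G = (12 + 4·13 + 26)/6 = 90/6 = 15

Forward pass:
ES_A = 0; EF_A = 5
ES_B = 0; EF_B = 3
ES_C = 5; EF_C = 5+4 = 9
ES_D = max(EF_A=5, EF_B=3) = 5; EF_D = 5+3 = 8
ES_E = 3; EF_E = 3+14 = 17
ES_F = 9; EF_F = 9+10 = 19
ES_G = max(EF_B=3, EF_D=8, EF_E=17, EF_F=19) = 19; EF_G = 19+15 = 34
Expected project duration μ = 34 weeks. Critical path: A → C → F → G.

Backward pass:
LF_G = 34; LS_G = 34−15 = 19
LF_F = LS_G = 19; LS_F = 19−10 = 9
LF_E = LS_G = 19; LS_E = 19−14 = 5
LF_D = LS_G = 19; LS_D = 19−3 = 16
LF_C = LS_F = 9; LS_C = 9−4 = 5
LF_B = min(LS_D=16, LS_E=5, LS_G=19) = 5; LS_B = 5−3 = 2
LF_A = min(LS_C=5, LS_D=16) = 5; LS_A = 5−5 = 0
Slack_B = LS_B − ES_B = 2 − 0 = 2

2 weeks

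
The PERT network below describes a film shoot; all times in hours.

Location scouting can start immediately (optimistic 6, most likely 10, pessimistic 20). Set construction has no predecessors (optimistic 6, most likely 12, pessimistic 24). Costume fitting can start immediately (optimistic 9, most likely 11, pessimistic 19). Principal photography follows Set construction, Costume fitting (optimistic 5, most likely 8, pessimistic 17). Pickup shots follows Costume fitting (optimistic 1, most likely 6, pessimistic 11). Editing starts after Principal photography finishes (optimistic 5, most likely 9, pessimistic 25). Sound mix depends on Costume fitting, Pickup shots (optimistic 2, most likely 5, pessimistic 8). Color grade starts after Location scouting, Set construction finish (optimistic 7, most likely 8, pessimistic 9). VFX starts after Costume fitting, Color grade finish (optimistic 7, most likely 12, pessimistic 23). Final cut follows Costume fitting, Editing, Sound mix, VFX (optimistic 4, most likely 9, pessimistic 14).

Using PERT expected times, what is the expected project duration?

43 hours

te_Location scouting = (6 + 4·10 + 20)/6 = 66/6 = 11
te_Set construction = (6 + 4·12 + 24)/6 = 78/6 = 13
te_Costume fitting = (9 + 4·11 + 19)/6 = 72/6 = 12
te_Principal photography = (5 + 4·8 + 17)/6 = 54/6 = 9
te_Pickup shots = (1 + 4·6 + 11)/6 = 36/6 = 6
te_Editing = (5 + 4·9 + 25)/6 = 66/6 = 11
te_Sound mix = (2 + 4·5 + 8)/6 = 30/6 = 5
te_Color grade = (7 + 4·8 + 9)/6 = 48/6 = 8
te_VFX = (7 + 4·12 + 23)/6 = 78/6 = 13
te_Final cut = (4 + 4·9 + 14)/6 = 54/6 = 9

Forward pass:
ES_Location scouting = 0; EF_Location scouting = 11
ES_Set construction = 0; EF_Set construction = 13
ES_Costume fitting = 0; EF_Costume fitting = 12
ES_Principal photography = max(EF_Set construction=13, EF_Costume fitting=12) = 13; EF_Principal photography = 13+9 = 22
ES_Pickup shots = 12; EF_Pickup shots = 12+6 = 18
ES_Editing = 22; EF_Editing = 22+11 = 33
ES_Sound mix = max(EF_Costume fitting=12, EF_Pickup shots=18) = 18; EF_Sound mix = 18+5 = 23
ES_Color grade = max(EF_Location scouting=11, EF_Set construction=13) = 13; EF_Color grade = 13+8 = 21
ES_VFX = max(EF_Costume fitting=12, EF_Color grade=21) = 21; EF_VFX = 21+13 = 34
ES_Final cut = max(EF_Costume fitting=12, EF_Editing=33, EF_Sound mix=23, EF_VFX=34) = 34; EF_Final cut = 34+9 = 43
Expected project duration μ = 43 hours. Critical path: Set construction → Color grade → VFX → Final cut.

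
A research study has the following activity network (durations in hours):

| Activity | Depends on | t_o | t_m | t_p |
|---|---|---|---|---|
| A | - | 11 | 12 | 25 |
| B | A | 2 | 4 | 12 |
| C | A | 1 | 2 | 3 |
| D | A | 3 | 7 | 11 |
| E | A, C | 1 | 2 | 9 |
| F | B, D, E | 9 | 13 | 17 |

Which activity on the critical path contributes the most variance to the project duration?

A

te_A = (11 + 4·12 + 25)/6 = 84/6 = 14; σ²_A = ((25−11)/6)² = 5.444
te_B = (2 + 4·4 + 12)/6 = 30/6 = 5; σ²_B = ((12−2)/6)² = 2.778
te_C = (1 + 4·2 + 3)/6 = 12/6 = 2; σ²_C = ((3−1)/6)² = 0.111
te_D = (3 + 4·7 + 11)/6 = 42/6 = 7; σ²_D = ((11−3)/6)² = 1.778
te_E = (1 + 4·2 + 9)/6 = 18/6 = 3; σ²_E = ((9−1)/6)² = 1.778
te_F = (9 + 4·13 + 17)/6 = 78/6 = 13; σ²_F = ((17−9)/6)² = 1.778

Forward pass:
ES_A = 0; EF_A = 14
ES_B = 14; EF_B = 14+5 = 19
ES_C = 14; EF_C = 14+2 = 16
ES_D = 14; EF_D = 14+7 = 21
ES_E = max(EF_A=14, EF_C=16) = 16; EF_E = 16+3 = 19
ES_F = max(EF_B=19, EF_D=21, EF_E=19) = 21; EF_F = 21+13 = 34
Expected project duration μ = 34 hours. Critical path: A → D → F.

Variances on critical path: σ²_A=5.444, σ²_D=1.778, σ²_F=1.778.
Largest is σ²_A = 5.444.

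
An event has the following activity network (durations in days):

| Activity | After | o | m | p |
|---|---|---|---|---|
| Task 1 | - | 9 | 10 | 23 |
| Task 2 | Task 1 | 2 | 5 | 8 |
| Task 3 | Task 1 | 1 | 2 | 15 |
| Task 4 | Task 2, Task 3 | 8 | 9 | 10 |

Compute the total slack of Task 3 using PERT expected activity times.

1 days

te_Task 1 = (9 + 4·10 + 23)/6 = 72/6 = 12
te_Task 2 = (2 + 4·5 + 8)/6 = 30/6 = 5
te_Task 3 = (1 + 4·2 + 15)/6 = 24/6 = 4
te_Task 4 = (8 + 4·9 + 10)/6 = 54/6 = 9

Forward pass:
ES_Task 1 = 0; EF_Task 1 = 12
ES_Task 2 = 12; EF_Task 2 = 12+5 = 17
ES_Task 3 = 12; EF_Task 3 = 12+4 = 16
ES_Task 4 = max(EF_Task 2=17, EF_Task 3=16) = 17; EF_Task 4 = 17+9 = 26
Expected project duration μ = 26 days. Critical path: Task 1 → Task 2 → Task 4.

Backward pass:
LF_Task 4 = 26; LS_Task 4 = 26−9 = 17
LF_Task 3 = LS_Task 4 = 17; LS_Task 3 = 17−4 = 13
LF_Task 2 = LS_Task 4 = 17; LS_Task 2 = 17−5 = 12
LF_Task 1 = min(LS_Task 2=12, LS_Task 3=13) = 12; LS_Task 1 = 12−12 = 0
Slack_Task 3 = LS_Task 3 − ES_Task 3 = 13 − 12 = 1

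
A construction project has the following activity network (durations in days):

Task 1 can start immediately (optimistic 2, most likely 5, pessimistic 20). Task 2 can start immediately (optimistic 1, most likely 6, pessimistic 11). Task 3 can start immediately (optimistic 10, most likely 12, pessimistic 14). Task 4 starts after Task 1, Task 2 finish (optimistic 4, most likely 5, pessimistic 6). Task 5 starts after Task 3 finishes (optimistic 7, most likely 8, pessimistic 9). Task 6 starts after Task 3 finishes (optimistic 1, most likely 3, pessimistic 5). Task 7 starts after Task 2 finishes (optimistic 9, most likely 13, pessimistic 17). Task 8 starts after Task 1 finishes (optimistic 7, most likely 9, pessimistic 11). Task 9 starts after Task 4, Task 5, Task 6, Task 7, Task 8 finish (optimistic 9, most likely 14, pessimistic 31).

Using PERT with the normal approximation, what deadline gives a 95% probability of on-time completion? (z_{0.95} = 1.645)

42.2 days

te_Task 1 = (2 + 4·5 + 20)/6 = 42/6 = 7; σ²_Task 1 = ((20−2)/6)² = 9.000
te_Task 2 = (1 + 4·6 + 11)/6 = 36/6 = 6; σ²_Task 2 = ((11−1)/6)² = 2.778
te_Task 3 = (10 + 4·12 + 14)/6 = 72/6 = 12; σ²_Task 3 = ((14−10)/6)² = 0.444
te_Task 4 = (4 + 4·5 + 6)/6 = 30/6 = 5; σ²_Task 4 = ((6−4)/6)² = 0.111
te_Task 5 = (7 + 4·8 + 9)/6 = 48/6 = 8; σ²_Task 5 = ((9−7)/6)² = 0.111
te_Task 6 = (1 + 4·3 + 5)/6 = 18/6 = 3; σ²_Task 6 = ((5−1)/6)² = 0.444
te_Task 7 = (9 + 4·13 + 17)/6 = 78/6 = 13; σ²_Task 7 = ((17−9)/6)² = 1.778
te_Task 8 = (7 + 4·9 + 11)/6 = 54/6 = 9; σ²_Task 8 = ((11−7)/6)² = 0.444
te_Task 9 = (9 + 4·14 + 31)/6 = 96/6 = 16; σ²_Task 9 = ((31−9)/6)² = 13.444

Forward pass:
ES_Task 1 = 0; EF_Task 1 = 7
ES_Task 2 = 0; EF_Task 2 = 6
ES_Task 3 = 0; EF_Task 3 = 12
ES_Task 4 = max(EF_Task 1=7, EF_Task 2=6) = 7; EF_Task 4 = 7+5 = 12
ES_Task 5 = 12; EF_Task 5 = 12+8 = 20
ES_Task 6 = 12; EF_Task 6 = 12+3 = 15
ES_Task 7 = 6; EF_Task 7 = 6+13 = 19
ES_Task 8 = 7; EF_Task 8 = 7+9 = 16
ES_Task 9 = max(EF_Task 4=12, EF_Task 5=20, EF_Task 6=15, EF_Task 7=19, EF_Task 8=16) = 20; EF_Task 9 = 20+16 = 36
Expected project duration μ = 36 days. Critical path: Task 3 → Task 5 → Task 9.

Variance along critical path = 0.444 + 0.111 + 13.444 = 14.000; σ = 3.742 days.
D = μ + z·σ = 36 + 1.645·3.742 = 42.2 days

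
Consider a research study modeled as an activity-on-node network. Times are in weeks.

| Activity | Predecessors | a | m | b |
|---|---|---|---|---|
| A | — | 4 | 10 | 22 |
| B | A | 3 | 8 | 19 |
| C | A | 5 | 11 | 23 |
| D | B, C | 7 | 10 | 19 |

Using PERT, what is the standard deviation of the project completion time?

te_A = (4 + 4·10 + 22)/6 = 66/6 = 11; σ²_A = ((22−4)/6)² = 9.000
te_B = (3 + 4·8 + 19)/6 = 54/6 = 9; σ²_B = ((19−3)/6)² = 7.111
te_C = (5 + 4·11 + 23)/6 = 72/6 = 12; σ²_C = ((23−5)/6)² = 9.000
te_D = (7 + 4·10 + 19)/6 = 66/6 = 11; σ²_D = ((19−7)/6)² = 4.000

Forward pass:
ES_A = 0; EF_A = 11
ES_B = 11; EF_B = 11+9 = 20
ES_C = 11; EF_C = 11+12 = 23
ES_D = max(EF_B=20, EF_C=23) = 23; EF_D = 23+11 = 34
Expected project duration μ = 34 weeks. Critical path: A → C → D.

Variance along critical path = 9.000 + 9.000 + 4.000 = 22.000
σ = √22.000 = 4.690 weeks

4.69 weeks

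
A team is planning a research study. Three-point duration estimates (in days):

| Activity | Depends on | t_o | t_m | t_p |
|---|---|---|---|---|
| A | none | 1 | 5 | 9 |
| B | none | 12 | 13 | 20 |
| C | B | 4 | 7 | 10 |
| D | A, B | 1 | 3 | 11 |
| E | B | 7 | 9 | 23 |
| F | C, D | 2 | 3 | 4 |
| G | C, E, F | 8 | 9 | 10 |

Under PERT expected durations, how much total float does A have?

te_A = (1 + 4·5 + 9)/6 = 30/6 = 5
te_B = (12 + 4·13 + 20)/6 = 84/6 = 14
te_C = (4 + 4·7 + 10)/6 = 42/6 = 7
te_D = (1 + 4·3 + 11)/6 = 24/6 = 4
te_E = (7 + 4·9 + 23)/6 = 66/6 = 11
te_F = (2 + 4·3 + 4)/6 = 18/6 = 3
te_G = (8 + 4·9 + 10)/6 = 54/6 = 9

Forward pass:
ES_A = 0; EF_A = 5
ES_B = 0; EF_B = 14
ES_C = 14; EF_C = 14+7 = 21
ES_D = max(EF_A=5, EF_B=14) = 14; EF_D = 14+4 = 18
ES_E = 14; EF_E = 14+11 = 25
ES_F = max(EF_C=21, EF_D=18) = 21; EF_F = 21+3 = 24
ES_G = max(EF_C=21, EF_E=25, EF_F=24) = 25; EF_G = 25+9 = 34
Expected project duration μ = 34 days. Critical path: B → E → G.

Backward pass:
LF_G = 34; LS_G = 34−9 = 25
LF_F = LS_G = 25; LS_F = 25−3 = 22
LF_E = LS_G = 25; LS_E = 25−11 = 14
LF_D = LS_F = 22; LS_D = 22−4 = 18
LF_C = min(LS_F=22, LS_G=25) = 22; LS_C = 22−7 = 15
LF_B = min(LS_C=15, LS_D=18, LS_E=14) = 14; LS_B = 14−14 = 0
LF_A = LS_D = 18; LS_A = 18−5 = 13
Slack_A = LS_A − ES_A = 13 − 0 = 13

13 days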